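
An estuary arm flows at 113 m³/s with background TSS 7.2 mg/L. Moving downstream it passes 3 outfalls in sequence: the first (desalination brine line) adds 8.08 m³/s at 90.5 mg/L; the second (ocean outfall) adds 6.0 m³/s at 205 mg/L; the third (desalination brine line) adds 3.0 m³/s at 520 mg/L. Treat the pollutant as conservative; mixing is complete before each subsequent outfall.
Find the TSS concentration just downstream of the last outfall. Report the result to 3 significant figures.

Below outfall 1: Q → 121.1 m³/s, C = (113.0·7.200 + 8.080·90.50)/121.1 = 12.76 mg/L.
Below outfall 2: Q → 127.1 m³/s, C = (121.1·12.76 + 6.000·205.0)/127.1 = 21.84 mg/L.
Below outfall 3: Q → 130.1 m³/s, C = (127.1·21.84 + 3.000·520.0)/130.1 = 33.32 mg/L.

33.3 mg/L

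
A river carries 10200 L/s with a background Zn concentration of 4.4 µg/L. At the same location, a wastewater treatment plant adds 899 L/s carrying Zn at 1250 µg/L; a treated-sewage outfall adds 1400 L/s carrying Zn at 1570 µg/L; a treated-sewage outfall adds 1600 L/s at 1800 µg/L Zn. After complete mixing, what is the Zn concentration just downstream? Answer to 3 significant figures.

443 µg/L

Mass balance: C = (10200·4.400 + 899.0·1250 + 1400·1570 + 1600·1800) / 14100 = 6247000/14100 = 443.1 µg/L.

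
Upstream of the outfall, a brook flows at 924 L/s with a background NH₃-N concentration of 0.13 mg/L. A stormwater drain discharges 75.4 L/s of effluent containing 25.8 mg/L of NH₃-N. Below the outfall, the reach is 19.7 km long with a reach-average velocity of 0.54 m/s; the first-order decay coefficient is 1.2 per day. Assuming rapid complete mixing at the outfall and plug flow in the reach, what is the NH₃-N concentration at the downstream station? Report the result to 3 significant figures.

1.25 mg/L

Mixed concentration C = ΣQC/ΣQ = (924.0·0.1300 + 75.40·25.80) / 999.4 = 2065/999.4 = 2.067 mg/L.
Travel time t = 19.7·1000 / 0.54 = 36480 s = 10.13 h.
Applying C = C₀e^(−kt): 2.067 × 0.6025 = 1.245 mg/L.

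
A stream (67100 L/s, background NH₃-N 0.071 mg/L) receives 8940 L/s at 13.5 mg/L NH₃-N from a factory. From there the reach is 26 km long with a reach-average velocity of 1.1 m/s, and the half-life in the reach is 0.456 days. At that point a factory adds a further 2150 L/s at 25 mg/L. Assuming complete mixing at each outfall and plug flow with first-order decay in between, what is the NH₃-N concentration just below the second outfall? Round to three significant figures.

1.75 mg/L

After mixing, C = (67100·0.07100 + 8940·13.50) / 76040 = 125500/76040 = 1.650 mg/L; combined flow 76040 L/s.
Travel time t = 26·1000 / 1.1 = 23640 s = 6.566 h.
Half-life 0.456 d → k = ln 2 / 0.456 = 1.520 d⁻¹.
After decay, C = 1.650 × e^(−kt) = 1.650 × 0.6598 = 1.089 mg/L.
Second outfall: C = (76040·1.089 + 2150·25.00)/78190 = 1.746 mg/L.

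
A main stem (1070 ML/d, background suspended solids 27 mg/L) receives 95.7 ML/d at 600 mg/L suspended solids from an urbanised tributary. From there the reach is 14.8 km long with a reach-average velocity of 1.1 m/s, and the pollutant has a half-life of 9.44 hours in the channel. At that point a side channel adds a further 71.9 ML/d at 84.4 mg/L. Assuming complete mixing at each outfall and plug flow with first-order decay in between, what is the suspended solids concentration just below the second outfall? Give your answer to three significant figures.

57.9 mg/L

Flow-weighted average: C = (1070·27.00 + 95.70·600.0) / 1166 = 86310/1166 = 74.04 mg/L; combined flow 1166 ML/d.
Travel time t = 14.8·1000 / 1.1 = 13450 s = 3.737 h.
Half-life 9.44 h → k = ln 2 / 9.44 = 0.07343 h⁻¹ = 1.762 d⁻¹.
After decay, C = 74.04 × e^(−kt) = 74.04 × 0.7600 = 56.27 mg/L.
At the second outfall, C = (1166·56.27 + 71.90·84.40) / (1166 + 71.90) = 57.91 mg/L.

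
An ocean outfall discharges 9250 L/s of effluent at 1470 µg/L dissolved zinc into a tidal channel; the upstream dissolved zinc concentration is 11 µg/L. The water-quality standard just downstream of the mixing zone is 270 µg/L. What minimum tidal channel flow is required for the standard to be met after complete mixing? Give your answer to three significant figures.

Set C_mix = 270: (Q·11.00 + 9250·1470) / (Q + 9250) = 270
→ Q = 9250·(1470 − 270)/(270 − 11.00) = 42860 L/s.

42900 L/s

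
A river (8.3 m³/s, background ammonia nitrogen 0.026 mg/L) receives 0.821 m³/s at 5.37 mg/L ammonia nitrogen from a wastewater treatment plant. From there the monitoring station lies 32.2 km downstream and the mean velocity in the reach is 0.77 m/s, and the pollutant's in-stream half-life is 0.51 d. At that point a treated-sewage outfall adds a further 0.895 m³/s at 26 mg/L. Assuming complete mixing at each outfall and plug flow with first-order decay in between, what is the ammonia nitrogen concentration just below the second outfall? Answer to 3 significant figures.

Mass balance: C = (8.300·0.02600 + 0.8210·5.370) / 9.121 = 4.625/9.121 = 0.5070 mg/L; combined flow 9.121 m³/s.
Travel time t = 32.2·1000 / 0.77 = 41820 s = 11.62 h.
Half-life 0.51 d → k = ln 2 / 0.51 = 1.359 d⁻¹.
Applying C = C₀e^(−kt): 0.5070 × 0.5180 = 0.2626 mg/L.
At the second outfall, C = (9.121·0.2626 + 0.8950·26.00) / (9.121 + 0.8950) = 2.562 mg/L.

2.56 mg/L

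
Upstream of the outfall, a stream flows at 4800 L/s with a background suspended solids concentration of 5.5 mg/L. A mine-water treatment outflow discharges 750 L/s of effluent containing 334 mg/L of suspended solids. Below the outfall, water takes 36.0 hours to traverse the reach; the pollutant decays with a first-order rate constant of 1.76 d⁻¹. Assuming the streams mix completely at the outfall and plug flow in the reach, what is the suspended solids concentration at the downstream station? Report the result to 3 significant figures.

Mass balance: C = (4800·5.500 + 750.0·334.0) / 5550 = 276900/5550 = 49.89 mg/L.
After decay, C = 49.89 × e^(−kt) = 49.89 × 0.07136 = 3.560 mg/L.

3.56 mg/L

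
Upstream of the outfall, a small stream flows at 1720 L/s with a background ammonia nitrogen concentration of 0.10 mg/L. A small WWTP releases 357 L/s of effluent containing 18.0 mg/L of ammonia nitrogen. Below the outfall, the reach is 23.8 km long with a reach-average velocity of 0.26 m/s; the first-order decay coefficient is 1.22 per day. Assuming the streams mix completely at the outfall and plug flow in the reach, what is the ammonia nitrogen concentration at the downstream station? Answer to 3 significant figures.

0.872 mg/L

After mixing, C = (1720·0.1000 + 357.0·18.00) / 2077 = 6598/2077 = 3.177 mg/L.
Travel time t = 23.8·1000 / 0.26 = 91540 s = 25.43 h.
First-order decay: C = 3.177·exp(−k·t) = 3.177·0.2746 = 0.8722 mg/L.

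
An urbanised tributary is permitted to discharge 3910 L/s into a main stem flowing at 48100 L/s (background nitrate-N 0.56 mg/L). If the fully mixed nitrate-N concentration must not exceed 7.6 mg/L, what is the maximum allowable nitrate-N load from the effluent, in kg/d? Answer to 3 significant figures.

Mass balance at the limit: 48100·0.5600 + 3910·Cₑ = 52010·7.6 → Cₑ = 94.20 mg/L.
3910 L/s = 3.910 m³/s. Load = 3.910 m³/s × 94.20 g/m³ × 86 400 s/d = 31820 kg/d.

31800 kg/d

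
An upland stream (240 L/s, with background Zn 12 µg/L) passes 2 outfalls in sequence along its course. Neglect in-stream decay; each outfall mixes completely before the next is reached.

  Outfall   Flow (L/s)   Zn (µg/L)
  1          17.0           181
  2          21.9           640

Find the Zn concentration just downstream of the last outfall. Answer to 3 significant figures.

After outfall 1: Q = 240.0 + 17.00 = 257.0 L/s; C = (240.0·12.00 + 17.00·181.0)/257.0 = 23.18 µg/L.
After outfall 2: Q = 257.0 + 21.90 = 278.9 L/s; C = (257.0·23.18 + 21.90·640.0)/278.9 = 71.61 µg/L.

71.6 µg/L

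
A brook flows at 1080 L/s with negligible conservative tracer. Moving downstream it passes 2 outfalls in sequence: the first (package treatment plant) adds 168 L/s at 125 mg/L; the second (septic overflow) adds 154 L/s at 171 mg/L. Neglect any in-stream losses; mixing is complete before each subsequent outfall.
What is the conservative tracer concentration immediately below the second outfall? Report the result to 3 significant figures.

33.8 mg/L

Below outfall 1: Q → 1248 L/s, C = (1080·0 + 168.0·125.0)/1248 = 16.83 mg/L.
Below outfall 2: Q → 1402 L/s, C = (1248·16.83 + 154.0·171.0)/1402 = 33.76 mg/L.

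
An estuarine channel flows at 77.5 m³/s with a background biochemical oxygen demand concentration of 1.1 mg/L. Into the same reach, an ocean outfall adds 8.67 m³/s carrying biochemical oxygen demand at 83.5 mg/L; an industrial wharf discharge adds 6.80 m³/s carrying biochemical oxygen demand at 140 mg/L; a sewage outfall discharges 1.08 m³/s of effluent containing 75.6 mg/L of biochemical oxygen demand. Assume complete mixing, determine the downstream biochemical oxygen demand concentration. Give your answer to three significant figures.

19.6 mg/L

Mixed concentration C = ΣQC/ΣQ = (77.50·1.100 + 8.670·83.50 + 6.800·140.0 + 1.080·75.60) / 94.05 = 1843/94.05 = 19.59 mg/L.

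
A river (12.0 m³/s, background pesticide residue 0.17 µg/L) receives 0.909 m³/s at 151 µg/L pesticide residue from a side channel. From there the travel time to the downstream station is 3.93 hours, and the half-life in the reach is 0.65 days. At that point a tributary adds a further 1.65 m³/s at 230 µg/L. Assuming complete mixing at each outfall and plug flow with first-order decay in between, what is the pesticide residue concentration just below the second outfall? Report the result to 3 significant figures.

34.1 µg/L

Mixed concentration C = ΣQC/ΣQ = (12.00·0.1700 + 0.9090·151.0) / 12.91 = 139.3/12.91 = 10.79 µg/L; combined flow 12.91 m³/s.
Half-life 0.65 d → k = ln 2 / 0.65 = 1.066 d⁻¹.
Applying C = C₀e^(−kt): 10.79 × 0.8398 = 9.062 µg/L.
Second outfall: C = (12.91·9.062 + 1.650·230.0)/14.56 = 34.10 µg/L.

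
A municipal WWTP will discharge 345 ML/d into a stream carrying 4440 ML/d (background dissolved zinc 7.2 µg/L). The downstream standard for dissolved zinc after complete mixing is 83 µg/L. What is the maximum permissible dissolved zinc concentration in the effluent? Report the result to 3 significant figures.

At the limit, (Qr·Cr + Qe·Cₑ)/(Qr + Qe) = 83:
Cₑ = (4785·83 − 4440·7.200) / 345.0 = 1059 µg/L.

1060 µg/L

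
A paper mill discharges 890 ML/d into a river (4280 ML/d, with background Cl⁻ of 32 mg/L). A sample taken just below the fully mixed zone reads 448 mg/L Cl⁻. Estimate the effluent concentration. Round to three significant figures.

2450 mg/L

Mass balance: 4280·32.00 + 890.0·Cₑ = 5170·448.0
→ Cₑ = (5170·448.0 − 4280·32.00) / 890.0 = 2449 mg/L.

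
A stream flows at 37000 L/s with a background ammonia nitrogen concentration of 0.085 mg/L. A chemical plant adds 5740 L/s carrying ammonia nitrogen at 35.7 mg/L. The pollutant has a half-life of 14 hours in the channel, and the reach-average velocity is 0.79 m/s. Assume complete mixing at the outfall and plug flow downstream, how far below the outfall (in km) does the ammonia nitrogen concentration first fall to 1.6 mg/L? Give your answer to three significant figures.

Conservation of mass: C = (37000·0.08500 + 5740·35.70) / 42740 = 208100/42740 = 4.868 mg/L.
Half-life 14 h → k = ln 2 / 14 = 0.04951 h⁻¹ = 1.188 d⁻¹.
Set 4.868·exp(−k·t) = 1.6 → t = ln(4.868/1.6)/k = 80910 s = 22.47 h.
Distance = v·t = 0.79·80910 = 63920 m = 63.92 km.

63.9 km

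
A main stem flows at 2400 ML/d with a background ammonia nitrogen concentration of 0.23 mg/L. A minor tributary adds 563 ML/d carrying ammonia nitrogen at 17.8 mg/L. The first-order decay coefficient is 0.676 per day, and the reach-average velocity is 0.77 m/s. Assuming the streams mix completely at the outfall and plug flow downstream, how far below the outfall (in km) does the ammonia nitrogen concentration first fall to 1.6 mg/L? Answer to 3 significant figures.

78.9 km

Mass balance: C = (2400·0.2300 + 563.0·17.80) / 2963 = 10570/2963 = 3.568 mg/L.
Set 3.568·exp(−k·t) = 1.6 → t = ln(3.568/1.6)/k = 102500 s = 28.48 h.
Distance = v·t = 0.77·102500 = 78940 m = 78.94 km.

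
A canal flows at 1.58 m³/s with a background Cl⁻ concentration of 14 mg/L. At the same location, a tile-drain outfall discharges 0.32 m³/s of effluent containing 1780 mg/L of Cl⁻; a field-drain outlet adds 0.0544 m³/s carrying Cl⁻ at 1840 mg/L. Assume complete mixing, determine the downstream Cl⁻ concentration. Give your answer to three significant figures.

354 mg/L

Flow-weighted average: C = (1.580·14.00 + 0.3200·1780 + 0.05440·1840) / 1.954 = 691.8/1.954 = 354.0 mg/L.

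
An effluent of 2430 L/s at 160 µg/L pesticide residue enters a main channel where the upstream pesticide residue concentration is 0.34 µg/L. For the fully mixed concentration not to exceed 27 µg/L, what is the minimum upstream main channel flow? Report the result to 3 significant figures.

12100 L/s

Set C_mix = 27: (Q·0.3400 + 2430·160.0) / (Q + 2430) = 27
→ Q = 2430·(160.0 − 27)/(27 − 0.3400) = 12120 L/s.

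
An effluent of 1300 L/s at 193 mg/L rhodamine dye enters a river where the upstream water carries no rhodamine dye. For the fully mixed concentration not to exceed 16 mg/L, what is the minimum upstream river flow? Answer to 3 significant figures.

Set C_mix = 16: (Q·0 + 1300·193.0) / (Q + 1300) = 16
→ Q = 1300·(193.0 − 16)/(16 − 0) = 14380 L/s.

14400 L/s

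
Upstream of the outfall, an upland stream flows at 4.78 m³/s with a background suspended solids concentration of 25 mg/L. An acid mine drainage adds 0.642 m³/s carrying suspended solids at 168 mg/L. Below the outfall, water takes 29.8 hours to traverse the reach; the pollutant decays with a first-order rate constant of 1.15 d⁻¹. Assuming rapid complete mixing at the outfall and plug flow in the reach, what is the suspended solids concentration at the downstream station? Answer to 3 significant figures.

Mixed concentration C = ΣQC/ΣQ = (4.780·25.00 + 0.6420·168.0) / 5.422 = 227.4/5.422 = 41.93 mg/L.
Applying C = C₀e^(−kt): 41.93 × 0.2398 = 10.06 mg/L.

10.1 mg/L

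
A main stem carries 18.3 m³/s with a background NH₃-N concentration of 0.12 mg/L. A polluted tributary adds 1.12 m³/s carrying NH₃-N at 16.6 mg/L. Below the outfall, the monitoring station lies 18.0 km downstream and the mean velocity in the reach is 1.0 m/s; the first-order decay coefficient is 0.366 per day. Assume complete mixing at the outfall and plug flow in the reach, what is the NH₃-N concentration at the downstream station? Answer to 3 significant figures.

After mixing, C = (18.30·0.1200 + 1.120·16.60) / 19.42 = 20.79/19.42 = 1.070 mg/L.
Travel time t = 18.0·1000 / 1.0 = 18000 s = 5.000 h.
After decay, C = 1.070 × e^(−kt) = 1.070 × 0.9266 = 0.9919 mg/L.

0.992 mg/L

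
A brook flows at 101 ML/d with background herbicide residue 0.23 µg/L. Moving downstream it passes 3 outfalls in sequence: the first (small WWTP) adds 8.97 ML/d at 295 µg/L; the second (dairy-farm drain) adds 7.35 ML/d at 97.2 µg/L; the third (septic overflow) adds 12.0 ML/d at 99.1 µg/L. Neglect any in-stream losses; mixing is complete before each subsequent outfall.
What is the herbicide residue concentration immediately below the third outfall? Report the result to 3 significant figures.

Below outfall 1: Q → 110.0 ML/d, C = (101.0·0.2300 + 8.970·295.0)/110.0 = 24.27 µg/L.
Below outfall 2: Q → 117.3 ML/d, C = (110.0·24.27 + 7.350·97.20)/117.3 = 28.84 µg/L.
Below outfall 3: Q → 129.3 ML/d, C = (117.3·28.84 + 12.00·99.10)/129.3 = 35.36 µg/L.

35.4 µg/L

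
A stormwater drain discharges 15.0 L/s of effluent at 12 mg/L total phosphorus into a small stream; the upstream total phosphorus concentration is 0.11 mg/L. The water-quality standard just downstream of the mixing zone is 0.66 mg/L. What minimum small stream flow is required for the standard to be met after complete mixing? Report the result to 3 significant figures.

Set C_mix = 0.66: (Q·0.1100 + 15.00·12.00) / (Q + 15.00) = 0.66
→ Q = 15.00·(12.00 − 0.66)/(0.66 − 0.1100) = 309.3 L/s.

309 L/s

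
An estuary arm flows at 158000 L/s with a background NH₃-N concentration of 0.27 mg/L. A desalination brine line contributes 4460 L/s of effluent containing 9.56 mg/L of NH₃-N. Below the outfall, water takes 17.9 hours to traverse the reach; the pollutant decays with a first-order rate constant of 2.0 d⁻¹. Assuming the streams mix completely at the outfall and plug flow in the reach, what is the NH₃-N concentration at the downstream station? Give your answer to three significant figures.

0.118 mg/L

Mixed concentration C = ΣQC/ΣQ = (158000·0.2700 + 4460·9.560) / 162500 = 85300/162500 = 0.5250 mg/L.
After decay, C = 0.5250 × e^(−kt) = 0.5250 × 0.2250 = 0.1181 mg/L.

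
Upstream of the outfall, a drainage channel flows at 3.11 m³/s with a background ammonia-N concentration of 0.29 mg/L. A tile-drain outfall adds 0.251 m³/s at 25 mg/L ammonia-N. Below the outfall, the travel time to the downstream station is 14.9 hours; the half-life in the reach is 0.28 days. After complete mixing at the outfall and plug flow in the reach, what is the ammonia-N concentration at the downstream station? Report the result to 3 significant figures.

0.459 mg/L

Flow-weighted average: C = (3.110·0.2900 + 0.2510·25.00) / 3.361 = 7.177/3.361 = 2.135 mg/L.
Half-life 0.28 d → k = ln 2 / 0.28 = 2.476 d⁻¹.
First-order decay: C = 2.135·exp(−k·t) = 2.135·0.2150 = 0.4592 mg/L.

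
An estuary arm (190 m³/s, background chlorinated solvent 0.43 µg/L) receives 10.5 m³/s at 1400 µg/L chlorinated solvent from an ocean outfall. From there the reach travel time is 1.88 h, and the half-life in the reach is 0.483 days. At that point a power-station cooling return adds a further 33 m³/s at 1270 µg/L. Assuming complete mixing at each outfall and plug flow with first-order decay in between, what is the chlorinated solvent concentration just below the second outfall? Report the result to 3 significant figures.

236 µg/L

Mixed concentration C = ΣQC/ΣQ = (190.0·0.4300 + 10.50·1400) / 200.5 = 14780/200.5 = 73.72 µg/L; combined flow 200.5 m³/s.
Half-life 0.483 d → k = ln 2 / 0.483 = 1.435 d⁻¹.
Decay over the reach: 73.72·exp(−kt) = 73.72·0.8937 = 65.89 µg/L.
At the second outfall, C = (200.5·65.89 + 33.00·1270) / (200.5 + 33.00) = 236.1 µg/L.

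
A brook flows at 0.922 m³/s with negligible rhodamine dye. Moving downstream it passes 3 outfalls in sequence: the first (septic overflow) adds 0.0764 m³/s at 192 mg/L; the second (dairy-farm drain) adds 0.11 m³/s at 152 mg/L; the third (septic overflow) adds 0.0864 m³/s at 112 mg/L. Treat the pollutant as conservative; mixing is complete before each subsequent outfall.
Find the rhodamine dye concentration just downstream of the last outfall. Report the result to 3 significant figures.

34.4 mg/L

After outfall 1: Q = 0.9220 + 0.07640 = 0.9984 m³/s; C = (0.9220·0 + 0.07640·192.0)/0.9984 = 14.69 mg/L.
After outfall 2: Q = 0.9984 + 0.1100 = 1.108 m³/s; C = (0.9984·14.69 + 0.1100·152.0)/1.108 = 28.32 mg/L.
After outfall 3: Q = 1.108 + 0.08640 = 1.195 m³/s; C = (1.108·28.32 + 0.08640·112.0)/1.195 = 34.37 mg/L.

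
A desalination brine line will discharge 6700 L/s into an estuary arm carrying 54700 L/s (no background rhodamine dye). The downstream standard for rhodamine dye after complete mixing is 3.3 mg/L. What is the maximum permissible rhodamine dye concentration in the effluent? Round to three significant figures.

30.2 mg/L

At the limit, (Qr·Cr + Qe·Cₑ)/(Qr + Qe) = 3.3:
Cₑ = (61400·3.3 − 54700·0) / 6700 = 30.24 mg/L.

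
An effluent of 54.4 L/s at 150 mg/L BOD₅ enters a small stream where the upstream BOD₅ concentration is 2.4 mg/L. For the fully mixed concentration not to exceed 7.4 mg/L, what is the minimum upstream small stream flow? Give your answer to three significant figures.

Set C_mix = 7.4: (Q·2.400 + 54.40·150.0) / (Q + 54.40) = 7.4
→ Q = 54.40·(150.0 − 7.4)/(7.4 − 2.400) = 1551 L/s.

1550 L/s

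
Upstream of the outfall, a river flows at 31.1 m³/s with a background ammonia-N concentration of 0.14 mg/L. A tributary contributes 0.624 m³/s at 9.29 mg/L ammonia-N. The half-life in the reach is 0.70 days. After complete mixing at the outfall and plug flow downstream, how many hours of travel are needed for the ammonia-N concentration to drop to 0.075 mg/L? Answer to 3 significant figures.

35.2 h

Flow-weighted average: C = (31.10·0.1400 + 0.6240·9.290) / 31.72 = 10.15/31.72 = 0.3200 mg/L.
Half-life 0.70 d → k = ln 2 / 0.70 = 0.9902 d⁻¹.
0.3200·exp(−k·t) = 0.075 → t = ln(0.3200/0.075)/k = 126600 s = 35.16 h.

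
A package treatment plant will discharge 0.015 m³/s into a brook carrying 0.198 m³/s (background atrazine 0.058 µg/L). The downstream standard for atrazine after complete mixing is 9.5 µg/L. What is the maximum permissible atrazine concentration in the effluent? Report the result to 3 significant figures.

At the limit, (Qr·Cr + Qe·Cₑ)/(Qr + Qe) = 9.5:
Cₑ = (0.2130·9.5 − 0.1980·0.05800) / 0.01500 = 134.1 µg/L.

134 µg/L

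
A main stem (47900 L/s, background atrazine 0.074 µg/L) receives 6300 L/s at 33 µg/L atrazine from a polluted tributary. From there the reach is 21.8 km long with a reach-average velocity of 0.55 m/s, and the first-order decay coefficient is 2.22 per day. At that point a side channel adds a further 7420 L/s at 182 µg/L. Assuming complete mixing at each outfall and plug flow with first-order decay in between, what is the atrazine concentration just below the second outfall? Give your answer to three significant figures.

23.2 µg/L

Flow-weighted average: C = (47900·0.07400 + 6300·33.00) / 54200 = 211400/54200 = 3.901 µg/L; combined flow 54200 L/s.
Travel time t = 21.8·1000 / 0.55 = 39640 s = 11.01 h.
Applying C = C₀e^(−kt): 3.901 × 0.3612 = 1.409 µg/L.
Second outfall: C = (54200·1.409 + 7420·182.0)/61620 = 23.15 µg/L.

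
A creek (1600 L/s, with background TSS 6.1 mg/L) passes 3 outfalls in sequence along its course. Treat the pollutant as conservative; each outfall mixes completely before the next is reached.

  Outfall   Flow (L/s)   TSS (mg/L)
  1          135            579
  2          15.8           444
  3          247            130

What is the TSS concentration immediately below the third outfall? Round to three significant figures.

63.6 mg/L

Outfall 1: combined Q = 1735 L/s; C = (1600·6.100 + 135.0·579.0)/1735 = 50.68 mg/L.
Outfall 2: combined Q = 1751 L/s; C = (1735·50.68 + 15.80·444.0)/1751 = 54.23 mg/L.
Outfall 3: combined Q = 1998 L/s; C = (1751·54.23 + 247.0·130.0)/1998 = 63.60 mg/L.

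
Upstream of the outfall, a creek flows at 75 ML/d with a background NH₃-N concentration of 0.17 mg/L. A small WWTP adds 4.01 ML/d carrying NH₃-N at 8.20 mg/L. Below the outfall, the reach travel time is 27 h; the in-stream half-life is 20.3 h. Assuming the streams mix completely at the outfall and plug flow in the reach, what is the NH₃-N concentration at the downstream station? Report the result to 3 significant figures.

0.230 mg/L

Mass balance: C = (75.00·0.1700 + 4.010·8.200) / 79.01 = 45.63/79.01 = 0.5775 mg/L.
Half-life 20.3 h → k = ln 2 / 20.3 = 0.03415 h⁻¹ = 0.8195 d⁻¹.
After decay, C = 0.5775 × e^(−kt) = 0.5775 × 0.3978 = 0.2297 mg/L.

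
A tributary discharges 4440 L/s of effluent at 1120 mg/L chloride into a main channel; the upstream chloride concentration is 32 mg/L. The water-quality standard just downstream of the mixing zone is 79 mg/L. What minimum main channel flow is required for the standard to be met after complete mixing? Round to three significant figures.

98300 L/s

Set C_mix = 79: (Q·32.00 + 4440·1120) / (Q + 4440) = 79
→ Q = 4440·(1120 − 79)/(79 − 32.00) = 98340 L/s.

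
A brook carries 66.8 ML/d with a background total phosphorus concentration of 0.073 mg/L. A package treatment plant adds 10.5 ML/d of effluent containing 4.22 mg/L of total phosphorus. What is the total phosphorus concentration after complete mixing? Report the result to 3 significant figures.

0.636 mg/L

Flow-weighted average: C = (66.80·0.07300 + 10.50·4.220) / 77.30 = 49.19/77.30 = 0.6363 mg/L.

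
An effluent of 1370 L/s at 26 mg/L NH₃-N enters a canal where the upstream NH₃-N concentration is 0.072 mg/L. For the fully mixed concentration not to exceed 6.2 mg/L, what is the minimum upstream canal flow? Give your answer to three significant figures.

Set C_mix = 6.2: (Q·0.07200 + 1370·26.00) / (Q + 1370) = 6.2
→ Q = 1370·(26.00 − 6.2)/(6.2 − 0.07200) = 4427 L/s.

4430 L/s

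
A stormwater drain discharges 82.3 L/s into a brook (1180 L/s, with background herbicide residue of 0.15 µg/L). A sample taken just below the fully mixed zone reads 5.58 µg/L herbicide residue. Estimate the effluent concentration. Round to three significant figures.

Mass balance: 1180·0.1500 + 82.30·Cₑ = 1262·5.580
→ Cₑ = (1262·5.580 − 1180·0.1500) / 82.30 = 83.43 µg/L.

83.4 µg/L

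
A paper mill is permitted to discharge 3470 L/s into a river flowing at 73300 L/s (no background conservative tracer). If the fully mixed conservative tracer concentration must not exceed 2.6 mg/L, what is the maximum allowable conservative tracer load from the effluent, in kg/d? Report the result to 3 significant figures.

17200 kg/d

Mass balance at the limit: 73300·0 + 3470·Cₑ = 76770·2.6 → Cₑ = 57.52 mg/L.
3470 L/s = 3.470 m³/s. Load = 3.470 m³/s × 57.52 g/m³ × 86 400 s/d = 17250 kg/d.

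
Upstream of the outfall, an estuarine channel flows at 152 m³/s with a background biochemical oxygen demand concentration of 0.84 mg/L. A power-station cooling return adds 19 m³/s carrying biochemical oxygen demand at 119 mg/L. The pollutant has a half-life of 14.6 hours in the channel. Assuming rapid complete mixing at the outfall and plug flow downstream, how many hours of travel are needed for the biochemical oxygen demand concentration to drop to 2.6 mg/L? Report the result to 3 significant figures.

After mixing, C = (152.0·0.8400 + 19.00·119.0) / 171.0 = 2389/171.0 = 13.97 mg/L.
Half-life 14.6 h → k = ln 2 / 14.6 = 0.04748 h⁻¹ = 1.139 d⁻¹.
13.97·exp(−k·t) = 2.6 → t = ln(13.97/2.6)/k = 127500 s = 35.41 h.

35.4 h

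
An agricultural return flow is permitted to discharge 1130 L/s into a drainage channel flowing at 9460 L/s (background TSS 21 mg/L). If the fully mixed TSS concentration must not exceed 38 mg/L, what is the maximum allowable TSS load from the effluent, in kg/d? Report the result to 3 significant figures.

Mass balance at the limit: 9460·21.00 + 1130·Cₑ = 10590·38 → Cₑ = 180.3 mg/L.
1130 L/s = 1.130 m³/s. Load = 1.130 m³/s × 180.3 g/m³ × 86 400 s/d = 17600 kg/d.

17600 kg/d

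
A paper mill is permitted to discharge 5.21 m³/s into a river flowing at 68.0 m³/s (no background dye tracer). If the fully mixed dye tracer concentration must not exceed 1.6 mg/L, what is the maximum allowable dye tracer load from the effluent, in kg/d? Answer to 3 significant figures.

Mass balance at the limit: 68.00·0 + 5.210·Cₑ = 73.21·1.6 → Cₑ = 22.48 mg/L.
Load = 5.210 m³/s × 22.48 g/m³ × 86 400 s/d = 10120 kg/d.

10100 kg/d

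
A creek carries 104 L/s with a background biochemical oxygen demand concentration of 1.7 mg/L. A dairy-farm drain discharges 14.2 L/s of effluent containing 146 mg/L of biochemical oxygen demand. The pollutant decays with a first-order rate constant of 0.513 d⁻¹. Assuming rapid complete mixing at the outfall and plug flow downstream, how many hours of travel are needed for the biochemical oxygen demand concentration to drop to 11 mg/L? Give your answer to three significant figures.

Mixed concentration C = ΣQC/ΣQ = (104.0·1.700 + 14.20·146.0) / 118.2 = 2250/118.2 = 19.04 mg/L.
19.04·exp(−k·t) = 11 → t = ln(19.04/11)/k = 92360 s = 25.66 h.

25.7 h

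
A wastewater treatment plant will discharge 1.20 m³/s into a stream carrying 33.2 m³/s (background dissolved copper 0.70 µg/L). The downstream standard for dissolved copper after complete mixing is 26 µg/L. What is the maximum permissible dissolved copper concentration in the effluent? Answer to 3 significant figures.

726 µg/L

At the limit, (Qr·Cr + Qe·Cₑ)/(Qr + Qe) = 26:
Cₑ = (34.40·26 − 33.20·0.7000) / 1.200 = 726.0 µg/L.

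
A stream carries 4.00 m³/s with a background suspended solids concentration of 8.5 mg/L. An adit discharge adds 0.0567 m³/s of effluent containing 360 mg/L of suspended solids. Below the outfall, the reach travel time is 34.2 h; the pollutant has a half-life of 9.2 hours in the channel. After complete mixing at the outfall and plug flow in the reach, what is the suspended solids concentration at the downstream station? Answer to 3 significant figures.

1.02 mg/L

Mixed concentration C = ΣQC/ΣQ = (4.000·8.500 + 0.05670·360.0) / 4.057 = 54.41/4.057 = 13.41 mg/L.
Half-life 9.2 h → k = ln 2 / 9.2 = 0.07534 h⁻¹ = 1.808 d⁻¹.
Decay over the reach: 13.41·exp(−kt) = 13.41·0.07602 = 1.020 mg/L.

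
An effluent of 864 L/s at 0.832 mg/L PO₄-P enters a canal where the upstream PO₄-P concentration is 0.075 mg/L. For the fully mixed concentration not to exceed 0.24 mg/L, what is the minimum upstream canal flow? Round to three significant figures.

Set C_mix = 0.24: (Q·0.07500 + 864.0·0.8320) / (Q + 864.0) = 0.24
→ Q = 864.0·(0.8320 − 0.24)/(0.24 − 0.07500) = 3100 L/s.

3100 L/s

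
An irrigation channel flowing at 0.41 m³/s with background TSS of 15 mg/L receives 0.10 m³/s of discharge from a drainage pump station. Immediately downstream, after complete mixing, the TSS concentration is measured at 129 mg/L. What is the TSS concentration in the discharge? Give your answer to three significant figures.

596 mg/L

Mass balance: 0.4100·15.00 + 0.1000·Cₑ = 0.5100·129.0
→ Cₑ = (0.5100·129.0 − 0.4100·15.00) / 0.1000 = 596.4 mg/L.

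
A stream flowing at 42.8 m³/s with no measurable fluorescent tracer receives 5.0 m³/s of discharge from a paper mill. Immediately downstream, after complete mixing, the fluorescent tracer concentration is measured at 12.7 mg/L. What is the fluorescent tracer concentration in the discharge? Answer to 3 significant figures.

121 mg/L

Mass balance: 42.80·0 + 5.000·Cₑ = 47.80·12.70
→ Cₑ = (47.80·12.70 − 42.80·0) / 5.000 = 121.4 mg/L.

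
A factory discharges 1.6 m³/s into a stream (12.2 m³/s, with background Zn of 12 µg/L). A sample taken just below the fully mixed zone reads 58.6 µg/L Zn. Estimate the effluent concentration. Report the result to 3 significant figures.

414 µg/L

Mass balance: 12.20·12.00 + 1.600·Cₑ = 13.80·58.60
→ Cₑ = (13.80·58.60 − 12.20·12.00) / 1.600 = 413.9 µg/L.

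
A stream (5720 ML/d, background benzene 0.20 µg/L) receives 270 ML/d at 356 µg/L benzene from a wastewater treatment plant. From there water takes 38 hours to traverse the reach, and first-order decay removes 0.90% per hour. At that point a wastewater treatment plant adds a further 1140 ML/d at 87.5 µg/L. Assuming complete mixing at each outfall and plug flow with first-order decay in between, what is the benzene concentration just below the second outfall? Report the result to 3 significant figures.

Conservation of mass: C = (5720·0.2000 + 270.0·356.0) / 5990 = 97260/5990 = 16.24 µg/L; combined flow 5990 ML/d.
0.90%/h lost → k = −ln(1 − 0.009) = 0.009041 h⁻¹.
Decay over the reach: 16.24·exp(−kt) = 16.24·0.7092 = 11.52 µg/L.
At the second outfall, C = (5990·11.52 + 1140·87.50) / (5990 + 1140) = 23.67 µg/L.

23.7 µg/L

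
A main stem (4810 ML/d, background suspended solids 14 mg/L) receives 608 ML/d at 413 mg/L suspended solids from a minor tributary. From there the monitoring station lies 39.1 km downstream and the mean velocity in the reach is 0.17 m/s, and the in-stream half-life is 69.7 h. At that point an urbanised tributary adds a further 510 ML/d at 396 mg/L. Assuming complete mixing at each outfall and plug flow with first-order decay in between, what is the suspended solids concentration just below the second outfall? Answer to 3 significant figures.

62.5 mg/L

Flow-weighted average: C = (4810·14.00 + 608.0·413.0) / 5418 = 318400/5418 = 58.78 mg/L; combined flow 5418 ML/d.
Travel time t = 39.1·1000 / 0.17 = 230000 s = 63.89 h.
Half-life 69.7 h → k = ln 2 / 69.7 = 0.009945 h⁻¹ = 0.2387 d⁻¹.
After decay, C = 58.78 × e^(−kt) = 58.78 × 0.5297 = 31.14 mg/L.
At the second outfall, C = (5418·31.14 + 510.0·396.0) / (5418 + 510.0) = 62.53 mg/L.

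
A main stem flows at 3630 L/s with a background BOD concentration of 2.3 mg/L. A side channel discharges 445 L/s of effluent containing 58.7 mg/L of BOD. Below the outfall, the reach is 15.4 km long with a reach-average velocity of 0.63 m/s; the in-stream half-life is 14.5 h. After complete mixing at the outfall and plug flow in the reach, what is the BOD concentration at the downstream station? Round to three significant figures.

Flow-weighted average: C = (3630·2.300 + 445.0·58.70) / 4075 = 34470/4075 = 8.459 mg/L.
Travel time t = 15.4·1000 / 0.63 = 24440 s = 6.790 h.
Half-life 14.5 h → k = ln 2 / 14.5 = 0.04780 h⁻¹ = 1.147 d⁻¹.
First-order decay: C = 8.459·exp(−k·t) = 8.459·0.7228 = 6.114 mg/L.

6.11 mg/L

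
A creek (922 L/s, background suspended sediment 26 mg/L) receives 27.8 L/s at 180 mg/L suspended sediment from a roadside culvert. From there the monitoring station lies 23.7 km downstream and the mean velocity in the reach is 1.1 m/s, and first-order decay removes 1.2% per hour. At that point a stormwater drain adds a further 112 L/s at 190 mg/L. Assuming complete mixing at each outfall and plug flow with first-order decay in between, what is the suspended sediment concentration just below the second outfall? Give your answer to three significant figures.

Mixed concentration C = ΣQC/ΣQ = (922.0·26.00 + 27.80·180.0) / 949.8 = 28980/949.8 = 30.51 mg/L; combined flow 949.8 L/s.
Travel time t = 23.7·1000 / 1.1 = 21550 s = 5.985 h.
1.2%/h lost → k = −ln(1 − 0.012) = 0.01207 h⁻¹.
Decay over the reach: 30.51·exp(−kt) = 30.51·0.9303 = 28.38 mg/L.
At the second outfall, C = (949.8·28.38 + 112.0·190.0) / (949.8 + 112.0) = 45.43 mg/L.

45.4 mg/L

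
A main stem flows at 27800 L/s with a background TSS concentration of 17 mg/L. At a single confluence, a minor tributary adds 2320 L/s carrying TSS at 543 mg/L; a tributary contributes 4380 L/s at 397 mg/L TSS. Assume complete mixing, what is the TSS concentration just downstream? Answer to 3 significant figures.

101 mg/L

Conservation of mass: C = (27800·17.00 + 2320·543.0 + 4380·397.0) / 34500 = 3471000/34500 = 100.6 mg/L.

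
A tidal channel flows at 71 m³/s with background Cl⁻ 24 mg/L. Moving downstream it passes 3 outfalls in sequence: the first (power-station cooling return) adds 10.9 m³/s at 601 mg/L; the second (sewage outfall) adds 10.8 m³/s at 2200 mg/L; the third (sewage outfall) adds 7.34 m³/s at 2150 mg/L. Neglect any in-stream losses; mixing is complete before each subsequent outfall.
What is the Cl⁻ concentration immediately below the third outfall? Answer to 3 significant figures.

Outfall 1: combined Q = 81.90 m³/s; C = (71.00·24.00 + 10.90·601.0)/81.90 = 100.8 mg/L.
Outfall 2: combined Q = 92.70 m³/s; C = (81.90·100.8 + 10.80·2200)/92.70 = 345.4 mg/L.
Outfall 3: combined Q = 100.0 m³/s; C = (92.70·345.4 + 7.340·2150)/100.0 = 477.8 mg/L.

478 mg/L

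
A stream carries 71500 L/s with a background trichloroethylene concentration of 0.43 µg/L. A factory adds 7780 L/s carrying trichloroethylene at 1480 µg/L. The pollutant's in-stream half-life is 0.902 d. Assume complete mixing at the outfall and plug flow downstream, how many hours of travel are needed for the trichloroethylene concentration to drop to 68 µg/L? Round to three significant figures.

23.8 h

Mass balance: C = (71500·0.4300 + 7780·1480) / 79280 = 11550000/79280 = 145.6 µg/L.
Half-life 0.902 d → k = ln 2 / 0.902 = 0.7685 d⁻¹.
145.6·exp(−k·t) = 68 → t = ln(145.6/68)/k = 85620 s = 23.78 h.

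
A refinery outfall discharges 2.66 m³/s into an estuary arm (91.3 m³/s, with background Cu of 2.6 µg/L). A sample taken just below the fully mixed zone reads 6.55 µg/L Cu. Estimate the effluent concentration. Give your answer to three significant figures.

142 µg/L

Mass balance: 91.30·2.600 + 2.660·Cₑ = 93.96·6.550
→ Cₑ = (93.96·6.550 − 91.30·2.600) / 2.660 = 142.1 µg/L.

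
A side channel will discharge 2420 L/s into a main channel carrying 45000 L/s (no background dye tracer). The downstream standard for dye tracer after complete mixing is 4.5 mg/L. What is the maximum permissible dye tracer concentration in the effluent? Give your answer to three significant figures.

88.2 mg/L

At the limit, (Qr·Cr + Qe·Cₑ)/(Qr + Qe) = 4.5:
Cₑ = (47420·4.5 − 45000·0) / 2420 = 88.18 mg/L.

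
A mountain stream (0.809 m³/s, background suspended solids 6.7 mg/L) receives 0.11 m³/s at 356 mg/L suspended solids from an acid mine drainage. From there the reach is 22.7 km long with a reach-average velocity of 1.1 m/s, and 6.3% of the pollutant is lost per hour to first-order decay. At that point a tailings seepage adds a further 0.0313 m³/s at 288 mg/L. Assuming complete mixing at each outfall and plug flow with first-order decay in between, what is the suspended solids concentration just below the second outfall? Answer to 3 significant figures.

Conservation of mass: C = (0.8090·6.700 + 0.1100·356.0) / 0.9190 = 44.58/0.9190 = 48.51 mg/L; combined flow 0.9190 m³/s.
Travel time t = 22.7·1000 / 1.1 = 20640 s = 5.732 h.
6.3%/h lost → k = −ln(1 − 0.063) = 0.06507 h⁻¹.
First-order decay: C = 48.51·exp(−k·t) = 48.51·0.6887 = 33.41 mg/L.
At the second outfall, C = (0.9190·33.41 + 0.03130·288.0) / (0.9190 + 0.03130) = 41.79 mg/L.

41.8 mg/L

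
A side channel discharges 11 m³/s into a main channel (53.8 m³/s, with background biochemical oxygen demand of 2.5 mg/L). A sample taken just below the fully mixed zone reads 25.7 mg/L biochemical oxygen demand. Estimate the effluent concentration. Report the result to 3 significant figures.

Mass balance: 53.80·2.500 + 11.00·Cₑ = 64.80·25.70
→ Cₑ = (64.80·25.70 − 53.80·2.500) / 11.00 = 139.2 mg/L.

139 mg/L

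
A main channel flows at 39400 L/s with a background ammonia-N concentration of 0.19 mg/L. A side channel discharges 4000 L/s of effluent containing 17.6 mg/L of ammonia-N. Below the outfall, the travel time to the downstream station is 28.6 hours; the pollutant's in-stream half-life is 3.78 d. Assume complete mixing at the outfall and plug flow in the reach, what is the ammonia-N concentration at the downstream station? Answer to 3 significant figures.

1.44 mg/L

Conservation of mass: C = (39400·0.1900 + 4000·17.60) / 43400 = 77890/43400 = 1.795 mg/L.
Half-life 3.78 d → k = ln 2 / 3.78 = 0.1834 d⁻¹.
Applying C = C₀e^(−kt): 1.795 × 0.8037 = 1.442 mg/L.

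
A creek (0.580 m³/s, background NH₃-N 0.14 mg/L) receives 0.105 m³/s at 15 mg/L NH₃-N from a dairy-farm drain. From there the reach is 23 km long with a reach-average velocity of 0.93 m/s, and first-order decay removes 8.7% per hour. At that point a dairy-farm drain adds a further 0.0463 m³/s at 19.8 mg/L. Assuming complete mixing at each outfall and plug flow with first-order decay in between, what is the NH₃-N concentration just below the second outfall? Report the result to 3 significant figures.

2.47 mg/L

Mass balance: C = (0.5800·0.1400 + 0.1050·15.00) / 0.6850 = 1.656/0.6850 = 2.418 mg/L; combined flow 0.6850 m³/s.
Travel time t = 23·1000 / 0.93 = 24730 s = 6.870 h.
8.7%/h lost → k = −ln(1 − 0.087) = 0.09102 h⁻¹.
Applying C = C₀e^(−kt): 2.418 × 0.5351 = 1.294 mg/L.
At the second outfall, C = (0.6850·1.294 + 0.04630·19.80) / (0.6850 + 0.04630) = 2.465 mg/L.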